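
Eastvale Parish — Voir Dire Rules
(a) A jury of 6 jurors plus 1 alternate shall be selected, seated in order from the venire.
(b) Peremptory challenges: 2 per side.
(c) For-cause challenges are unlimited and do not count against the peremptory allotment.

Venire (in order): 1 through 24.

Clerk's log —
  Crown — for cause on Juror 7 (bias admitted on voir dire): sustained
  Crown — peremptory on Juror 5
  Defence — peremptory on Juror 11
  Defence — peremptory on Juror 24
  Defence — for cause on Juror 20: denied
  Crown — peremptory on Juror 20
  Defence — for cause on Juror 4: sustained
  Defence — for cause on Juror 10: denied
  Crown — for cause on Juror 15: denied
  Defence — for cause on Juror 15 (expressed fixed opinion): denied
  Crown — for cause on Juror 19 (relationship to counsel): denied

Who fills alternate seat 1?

Removed: #4, #5, #7, #11, #20, #24. (#10, #15, #19 stay — for-cause denied.)
Seating in order: seats 1–6 → #1, #2, #3, #6, #8, #9; alternates → #10.
So alternate 1 is #10.

10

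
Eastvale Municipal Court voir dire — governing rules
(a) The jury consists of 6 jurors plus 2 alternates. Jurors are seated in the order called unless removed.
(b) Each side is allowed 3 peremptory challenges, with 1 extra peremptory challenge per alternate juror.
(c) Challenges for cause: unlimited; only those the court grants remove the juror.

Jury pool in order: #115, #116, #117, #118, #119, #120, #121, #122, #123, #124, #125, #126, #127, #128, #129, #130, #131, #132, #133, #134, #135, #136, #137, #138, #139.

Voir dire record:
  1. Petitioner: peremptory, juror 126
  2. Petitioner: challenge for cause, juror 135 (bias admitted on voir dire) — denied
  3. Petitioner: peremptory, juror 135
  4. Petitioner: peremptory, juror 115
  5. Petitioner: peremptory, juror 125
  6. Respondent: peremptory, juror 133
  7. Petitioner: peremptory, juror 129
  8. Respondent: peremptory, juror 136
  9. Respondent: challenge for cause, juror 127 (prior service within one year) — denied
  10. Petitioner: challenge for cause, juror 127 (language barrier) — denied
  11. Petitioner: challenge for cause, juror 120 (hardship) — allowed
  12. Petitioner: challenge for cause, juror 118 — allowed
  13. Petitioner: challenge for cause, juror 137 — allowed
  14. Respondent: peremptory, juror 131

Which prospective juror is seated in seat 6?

Removed: #115, #118, #120, #125, #126, #129, #131, #133, #135, #136, #137. (#127 stays — for-cause denied.)
Seating in order: seats 1–6 → #116, #117, #119, #121, #122, #123; alternates → #124, #127.
So seat 6 is #123.

123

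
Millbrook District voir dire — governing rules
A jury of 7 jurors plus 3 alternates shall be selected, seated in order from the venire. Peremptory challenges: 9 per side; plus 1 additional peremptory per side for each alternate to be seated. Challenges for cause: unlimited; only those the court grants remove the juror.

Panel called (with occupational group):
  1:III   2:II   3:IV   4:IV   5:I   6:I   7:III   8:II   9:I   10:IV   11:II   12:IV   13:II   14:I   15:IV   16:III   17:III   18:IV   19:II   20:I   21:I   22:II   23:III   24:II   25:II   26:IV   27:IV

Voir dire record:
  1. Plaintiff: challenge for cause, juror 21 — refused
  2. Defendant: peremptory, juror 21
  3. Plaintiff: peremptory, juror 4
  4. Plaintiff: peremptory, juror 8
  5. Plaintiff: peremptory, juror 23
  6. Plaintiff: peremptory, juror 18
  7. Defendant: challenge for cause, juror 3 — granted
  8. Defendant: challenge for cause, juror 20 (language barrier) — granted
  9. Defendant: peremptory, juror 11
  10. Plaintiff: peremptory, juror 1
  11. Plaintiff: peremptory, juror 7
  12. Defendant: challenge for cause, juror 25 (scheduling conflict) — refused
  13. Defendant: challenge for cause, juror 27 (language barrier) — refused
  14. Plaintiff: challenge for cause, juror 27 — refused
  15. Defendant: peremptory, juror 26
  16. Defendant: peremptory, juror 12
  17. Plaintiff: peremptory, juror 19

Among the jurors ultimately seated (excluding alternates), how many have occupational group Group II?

Removed: #1, #3, #4, #7, #8, #11, #12, #18, #19, #20, #21, #23, #26.
Seated jurors 1–7: #2, #5, #6, #9, #10, #13, #14 (alternates #15, #16, #17 not counted).
Of those, in Group II: #2, #13 → 2.

2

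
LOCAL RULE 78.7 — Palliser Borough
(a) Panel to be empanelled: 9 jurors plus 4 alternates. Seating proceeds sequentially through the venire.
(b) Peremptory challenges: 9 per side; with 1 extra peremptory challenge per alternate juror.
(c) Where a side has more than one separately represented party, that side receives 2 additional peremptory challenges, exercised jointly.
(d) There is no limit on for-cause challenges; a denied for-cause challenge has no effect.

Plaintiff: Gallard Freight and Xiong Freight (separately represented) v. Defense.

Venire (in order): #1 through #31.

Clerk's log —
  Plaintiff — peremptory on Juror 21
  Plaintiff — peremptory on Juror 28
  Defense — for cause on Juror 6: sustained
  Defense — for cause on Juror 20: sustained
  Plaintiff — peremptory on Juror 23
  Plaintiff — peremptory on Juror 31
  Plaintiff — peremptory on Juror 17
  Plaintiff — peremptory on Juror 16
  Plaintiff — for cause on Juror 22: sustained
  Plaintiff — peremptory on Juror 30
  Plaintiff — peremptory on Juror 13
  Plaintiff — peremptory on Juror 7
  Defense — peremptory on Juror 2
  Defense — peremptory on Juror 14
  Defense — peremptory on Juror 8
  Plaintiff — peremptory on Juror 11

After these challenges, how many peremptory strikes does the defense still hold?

Defense allotment: 9 base + 1 × 4 alternates = 13.
Defense peremptories used: #2, #14, #8 — 3 (for-cause on #6, #20 don't count).
Remaining: 13 − 3 = 10.

10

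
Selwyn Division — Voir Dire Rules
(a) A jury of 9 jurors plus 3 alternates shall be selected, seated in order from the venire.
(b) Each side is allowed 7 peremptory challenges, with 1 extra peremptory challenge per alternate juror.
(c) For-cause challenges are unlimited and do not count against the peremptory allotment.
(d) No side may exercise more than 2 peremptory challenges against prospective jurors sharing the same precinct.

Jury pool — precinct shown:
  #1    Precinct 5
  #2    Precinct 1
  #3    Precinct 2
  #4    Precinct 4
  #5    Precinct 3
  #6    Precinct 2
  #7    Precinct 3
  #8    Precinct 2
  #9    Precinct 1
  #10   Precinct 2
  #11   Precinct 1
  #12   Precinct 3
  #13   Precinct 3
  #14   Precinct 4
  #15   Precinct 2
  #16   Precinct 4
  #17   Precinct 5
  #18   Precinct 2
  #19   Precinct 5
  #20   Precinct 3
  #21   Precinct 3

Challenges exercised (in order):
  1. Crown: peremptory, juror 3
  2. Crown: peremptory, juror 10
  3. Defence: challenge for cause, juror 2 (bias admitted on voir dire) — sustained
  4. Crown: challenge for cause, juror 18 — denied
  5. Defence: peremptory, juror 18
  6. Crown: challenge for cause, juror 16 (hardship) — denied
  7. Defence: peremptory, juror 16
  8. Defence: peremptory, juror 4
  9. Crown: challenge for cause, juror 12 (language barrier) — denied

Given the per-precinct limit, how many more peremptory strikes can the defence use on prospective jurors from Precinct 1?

2

Defence peremptories so far: #18, #16, #4 — 3 of 10 used, 7 left overall.
Against Precinct 1: none yet — per-precinct cap 2 leaves 2.
Binding limit: min(7, 2) = 2.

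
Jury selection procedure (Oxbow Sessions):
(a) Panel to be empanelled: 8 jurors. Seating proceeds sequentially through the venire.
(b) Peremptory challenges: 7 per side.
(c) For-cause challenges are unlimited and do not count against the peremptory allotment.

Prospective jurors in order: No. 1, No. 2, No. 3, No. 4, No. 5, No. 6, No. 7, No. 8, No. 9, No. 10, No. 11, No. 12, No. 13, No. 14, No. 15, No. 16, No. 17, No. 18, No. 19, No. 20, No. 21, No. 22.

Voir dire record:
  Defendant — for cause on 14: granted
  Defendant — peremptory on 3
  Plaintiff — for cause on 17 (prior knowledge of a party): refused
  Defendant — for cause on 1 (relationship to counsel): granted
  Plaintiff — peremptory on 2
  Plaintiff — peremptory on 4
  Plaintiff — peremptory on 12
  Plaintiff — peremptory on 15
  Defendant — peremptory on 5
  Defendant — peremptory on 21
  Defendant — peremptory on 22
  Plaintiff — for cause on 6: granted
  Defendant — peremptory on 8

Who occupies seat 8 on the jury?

18

Removed: #1, #2, #3, #4, #5, #6, #8, #12, #14, #15, #21, #22. (#17 stays — for-cause denied.)
Seating in order: seats 1–8 → #7, #9, #10, #11, #13, #16, #17, #18.
So seat 8 is #18.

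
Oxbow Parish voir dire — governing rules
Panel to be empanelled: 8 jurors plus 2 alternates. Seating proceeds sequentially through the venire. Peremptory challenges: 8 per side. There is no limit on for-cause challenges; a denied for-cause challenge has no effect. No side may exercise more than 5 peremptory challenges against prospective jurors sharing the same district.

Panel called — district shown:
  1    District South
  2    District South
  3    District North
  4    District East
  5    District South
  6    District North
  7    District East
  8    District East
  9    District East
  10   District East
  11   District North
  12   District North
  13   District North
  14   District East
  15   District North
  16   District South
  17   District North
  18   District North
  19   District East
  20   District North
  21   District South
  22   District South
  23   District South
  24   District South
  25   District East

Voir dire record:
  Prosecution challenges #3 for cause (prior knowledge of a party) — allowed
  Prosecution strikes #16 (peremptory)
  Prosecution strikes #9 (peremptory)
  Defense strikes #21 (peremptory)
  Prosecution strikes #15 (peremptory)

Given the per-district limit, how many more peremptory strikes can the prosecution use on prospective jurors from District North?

4

Prosecution peremptories so far: #16, #9, #15 — 3 of 8 used, 5 left overall.
Against District North: #15 — 1 used; per-district cap 5 leaves 4.
Binding limit: min(5, 4) = 4.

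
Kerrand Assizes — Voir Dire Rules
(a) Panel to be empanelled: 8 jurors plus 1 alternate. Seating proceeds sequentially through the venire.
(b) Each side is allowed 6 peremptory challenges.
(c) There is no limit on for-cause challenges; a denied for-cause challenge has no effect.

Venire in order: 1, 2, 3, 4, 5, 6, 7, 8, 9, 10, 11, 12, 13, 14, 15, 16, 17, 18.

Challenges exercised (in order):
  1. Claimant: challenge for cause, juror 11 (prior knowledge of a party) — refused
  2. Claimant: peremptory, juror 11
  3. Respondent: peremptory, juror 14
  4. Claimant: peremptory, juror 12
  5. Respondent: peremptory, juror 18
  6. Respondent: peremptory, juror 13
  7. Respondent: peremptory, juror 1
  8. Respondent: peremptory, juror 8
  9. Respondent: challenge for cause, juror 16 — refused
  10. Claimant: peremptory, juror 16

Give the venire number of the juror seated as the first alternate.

Removed: #1, #8, #11, #12, #13, #14, #16, #18.
Seating in order: seats 1–8 → #2, #3, #4, #5, #6, #7, #9, #10; alternates → #15.
So alternate 1 is #15.

15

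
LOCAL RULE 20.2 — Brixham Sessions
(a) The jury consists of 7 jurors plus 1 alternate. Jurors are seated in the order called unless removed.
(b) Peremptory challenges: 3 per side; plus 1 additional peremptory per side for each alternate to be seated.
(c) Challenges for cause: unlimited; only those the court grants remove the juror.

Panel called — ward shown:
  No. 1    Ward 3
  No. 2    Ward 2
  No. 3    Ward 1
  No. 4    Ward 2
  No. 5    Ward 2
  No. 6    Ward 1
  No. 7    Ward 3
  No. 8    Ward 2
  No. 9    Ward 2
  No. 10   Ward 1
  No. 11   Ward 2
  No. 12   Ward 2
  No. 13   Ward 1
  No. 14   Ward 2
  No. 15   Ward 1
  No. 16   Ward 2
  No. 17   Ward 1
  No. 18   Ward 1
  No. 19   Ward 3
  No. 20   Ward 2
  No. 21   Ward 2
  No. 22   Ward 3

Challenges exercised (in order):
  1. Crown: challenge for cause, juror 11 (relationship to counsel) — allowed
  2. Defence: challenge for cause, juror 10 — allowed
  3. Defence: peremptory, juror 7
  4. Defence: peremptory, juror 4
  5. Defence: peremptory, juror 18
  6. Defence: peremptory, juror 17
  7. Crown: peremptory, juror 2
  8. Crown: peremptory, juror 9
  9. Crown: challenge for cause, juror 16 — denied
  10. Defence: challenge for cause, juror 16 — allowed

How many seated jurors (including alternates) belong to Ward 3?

Removed: #2, #4, #7, #9, #10, #11, #16, #17, #18.
Seated (8 incl. alternates): #1, #3, #5, #6, #8, #12, #13, #14.
Of those, in Ward 3: #1 → 1.

1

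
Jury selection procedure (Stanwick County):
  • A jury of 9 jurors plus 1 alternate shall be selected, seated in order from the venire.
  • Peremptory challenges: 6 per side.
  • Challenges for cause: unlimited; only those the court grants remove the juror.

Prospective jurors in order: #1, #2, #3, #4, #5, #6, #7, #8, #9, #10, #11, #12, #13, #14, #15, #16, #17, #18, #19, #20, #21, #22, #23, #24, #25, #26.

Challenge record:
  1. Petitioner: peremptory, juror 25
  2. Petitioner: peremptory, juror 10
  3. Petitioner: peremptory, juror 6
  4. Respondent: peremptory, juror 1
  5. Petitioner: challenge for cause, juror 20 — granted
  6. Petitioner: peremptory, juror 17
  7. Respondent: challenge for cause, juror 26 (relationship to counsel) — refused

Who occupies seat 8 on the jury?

11

Removed: #1, #6, #10, #17, #20, #25. (#26 stays — for-cause denied.)
Filling seats in venire order through position 8: #2, #3, #4, #5, #7, #8, #9, #11.
So seat 8 is #11.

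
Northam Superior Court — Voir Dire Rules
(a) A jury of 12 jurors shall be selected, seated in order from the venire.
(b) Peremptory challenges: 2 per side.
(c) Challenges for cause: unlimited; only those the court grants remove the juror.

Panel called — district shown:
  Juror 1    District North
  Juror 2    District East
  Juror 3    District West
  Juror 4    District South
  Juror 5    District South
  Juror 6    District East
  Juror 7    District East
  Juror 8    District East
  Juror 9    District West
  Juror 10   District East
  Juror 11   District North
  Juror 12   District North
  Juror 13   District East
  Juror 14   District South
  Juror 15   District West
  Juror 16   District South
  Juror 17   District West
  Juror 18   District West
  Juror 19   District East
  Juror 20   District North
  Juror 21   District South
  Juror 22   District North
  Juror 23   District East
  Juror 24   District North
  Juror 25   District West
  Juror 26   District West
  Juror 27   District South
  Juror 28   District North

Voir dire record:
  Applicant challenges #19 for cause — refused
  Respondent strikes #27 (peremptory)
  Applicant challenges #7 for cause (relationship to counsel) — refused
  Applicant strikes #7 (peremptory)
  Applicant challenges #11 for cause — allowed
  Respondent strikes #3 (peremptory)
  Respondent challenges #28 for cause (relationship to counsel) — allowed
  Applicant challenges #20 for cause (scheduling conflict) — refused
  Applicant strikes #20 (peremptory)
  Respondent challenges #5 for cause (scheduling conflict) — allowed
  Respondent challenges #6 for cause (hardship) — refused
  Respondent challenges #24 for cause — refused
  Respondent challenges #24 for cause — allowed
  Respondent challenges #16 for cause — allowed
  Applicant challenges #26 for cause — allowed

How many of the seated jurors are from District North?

Removed: #3, #5, #7, #11, #16, #20, #24, #26, #27, #28.
Seated jurors 1–12: #1, #2, #4, #6, #8, #9, #10, #12, #13, #14, #15, #17.
Of those, in District North: #1, #12 → 2.

2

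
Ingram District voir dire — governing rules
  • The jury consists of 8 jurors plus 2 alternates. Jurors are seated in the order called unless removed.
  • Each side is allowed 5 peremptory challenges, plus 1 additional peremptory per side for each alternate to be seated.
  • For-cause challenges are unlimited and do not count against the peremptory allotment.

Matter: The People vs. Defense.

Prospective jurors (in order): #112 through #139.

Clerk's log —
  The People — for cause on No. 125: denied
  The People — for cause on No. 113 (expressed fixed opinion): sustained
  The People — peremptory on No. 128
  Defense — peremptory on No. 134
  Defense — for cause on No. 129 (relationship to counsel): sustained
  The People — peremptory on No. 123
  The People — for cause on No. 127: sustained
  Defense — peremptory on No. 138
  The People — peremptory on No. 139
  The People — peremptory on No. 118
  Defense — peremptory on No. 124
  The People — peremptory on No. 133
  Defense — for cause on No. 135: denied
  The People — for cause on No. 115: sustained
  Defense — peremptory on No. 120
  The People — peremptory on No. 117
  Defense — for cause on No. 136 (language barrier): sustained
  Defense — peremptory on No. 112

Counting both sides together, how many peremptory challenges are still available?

The People allotment: 5 base + 1 × 2 alternates = 7. Defense allotment: 5 base + 1 × 2 alternates = 7.
The People peremptories used: #128, #123, #139, #118, #133, #117 — 6 (for-cause on #125, #113, #127, #115 don't count).
Defense peremptories used: #134, #138, #124, #120, #112 — 5 (for-cause on #129, #135, #136 don't count).
Remaining: (7 − 6) + (7 − 5) = 3.

3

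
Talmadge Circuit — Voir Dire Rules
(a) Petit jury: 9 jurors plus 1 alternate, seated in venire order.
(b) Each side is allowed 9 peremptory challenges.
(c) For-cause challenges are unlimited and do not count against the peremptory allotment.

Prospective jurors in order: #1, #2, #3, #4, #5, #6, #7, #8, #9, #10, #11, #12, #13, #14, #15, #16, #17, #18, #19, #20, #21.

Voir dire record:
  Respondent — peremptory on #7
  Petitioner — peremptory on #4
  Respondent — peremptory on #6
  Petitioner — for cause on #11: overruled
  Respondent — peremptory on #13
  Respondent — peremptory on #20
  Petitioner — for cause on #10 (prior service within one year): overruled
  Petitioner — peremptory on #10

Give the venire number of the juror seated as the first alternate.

Removed: #4, #6, #7, #10, #13, #20. (#11 stays — for-cause denied.)
Seating in order: seats 1–9 → #1, #2, #3, #5, #8, #9, #11, #12, #14; alternates → #15.
So alternate 1 is #15.

15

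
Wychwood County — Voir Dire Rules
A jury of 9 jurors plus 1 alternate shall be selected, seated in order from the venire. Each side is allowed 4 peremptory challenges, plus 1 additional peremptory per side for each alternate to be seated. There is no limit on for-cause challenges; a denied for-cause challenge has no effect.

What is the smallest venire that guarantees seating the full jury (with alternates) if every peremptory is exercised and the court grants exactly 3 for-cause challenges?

23

Seats to fill: 9 + 1 alternates = 10.
Peremptories: 4 + 1×1 = 5 per side × 2 sides = 10.
For-cause removals: 3.
Minimum venire: 10 + 10 + 3 = 23.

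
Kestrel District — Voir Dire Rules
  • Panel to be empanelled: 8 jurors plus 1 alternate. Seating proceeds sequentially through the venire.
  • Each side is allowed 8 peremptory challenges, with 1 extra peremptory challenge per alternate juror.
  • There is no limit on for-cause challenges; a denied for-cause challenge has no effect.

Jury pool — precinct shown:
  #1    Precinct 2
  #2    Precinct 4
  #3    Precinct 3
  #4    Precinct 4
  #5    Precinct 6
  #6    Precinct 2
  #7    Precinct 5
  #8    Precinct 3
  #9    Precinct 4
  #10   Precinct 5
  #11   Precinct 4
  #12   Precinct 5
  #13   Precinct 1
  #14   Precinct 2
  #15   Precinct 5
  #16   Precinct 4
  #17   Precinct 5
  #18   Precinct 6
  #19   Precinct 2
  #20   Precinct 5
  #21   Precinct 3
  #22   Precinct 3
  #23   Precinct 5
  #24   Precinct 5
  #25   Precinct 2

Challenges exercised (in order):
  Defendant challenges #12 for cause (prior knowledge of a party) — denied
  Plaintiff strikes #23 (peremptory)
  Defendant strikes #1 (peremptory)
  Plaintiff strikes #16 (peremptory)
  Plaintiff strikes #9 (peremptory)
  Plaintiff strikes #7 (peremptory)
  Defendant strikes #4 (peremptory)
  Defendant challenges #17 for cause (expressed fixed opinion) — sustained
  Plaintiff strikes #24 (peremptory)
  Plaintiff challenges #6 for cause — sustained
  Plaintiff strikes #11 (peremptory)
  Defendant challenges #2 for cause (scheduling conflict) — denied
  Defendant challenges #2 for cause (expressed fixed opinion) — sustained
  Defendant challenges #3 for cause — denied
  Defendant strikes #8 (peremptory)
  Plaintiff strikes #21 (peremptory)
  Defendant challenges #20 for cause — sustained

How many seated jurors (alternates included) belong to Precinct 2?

2

Removed: #1, #2, #4, #6, #7, #8, #9, #11, #16, #17, #20, #21, #23, #24.
Seated (9 incl. alternates): #3, #5, #10, #12, #13, #14, #15, #18, #19.
Of those, in Precinct 2: #14, #19 → 2.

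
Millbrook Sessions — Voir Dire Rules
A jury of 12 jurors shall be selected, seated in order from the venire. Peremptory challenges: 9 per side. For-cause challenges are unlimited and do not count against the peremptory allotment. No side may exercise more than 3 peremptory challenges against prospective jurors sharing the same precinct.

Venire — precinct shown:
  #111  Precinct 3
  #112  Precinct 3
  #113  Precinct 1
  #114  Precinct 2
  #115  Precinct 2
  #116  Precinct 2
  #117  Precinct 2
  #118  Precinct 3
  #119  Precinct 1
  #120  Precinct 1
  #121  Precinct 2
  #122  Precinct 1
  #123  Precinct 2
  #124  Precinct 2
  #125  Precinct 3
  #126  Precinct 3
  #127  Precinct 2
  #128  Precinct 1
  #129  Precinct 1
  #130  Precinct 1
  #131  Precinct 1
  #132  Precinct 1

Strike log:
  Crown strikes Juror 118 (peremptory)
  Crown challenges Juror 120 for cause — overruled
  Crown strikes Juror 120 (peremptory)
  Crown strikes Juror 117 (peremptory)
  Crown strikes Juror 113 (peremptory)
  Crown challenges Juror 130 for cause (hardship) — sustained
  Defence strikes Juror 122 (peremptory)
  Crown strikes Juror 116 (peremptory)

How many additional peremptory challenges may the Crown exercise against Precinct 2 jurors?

Crown peremptories so far: #118, #120, #117, #113, #116 — 5 of 9 used, 4 left overall.
Against Precinct 2: #117, #116 — 2 used; per-precinct cap 3 leaves 1.
Binding limit: min(4, 1) = 1.

1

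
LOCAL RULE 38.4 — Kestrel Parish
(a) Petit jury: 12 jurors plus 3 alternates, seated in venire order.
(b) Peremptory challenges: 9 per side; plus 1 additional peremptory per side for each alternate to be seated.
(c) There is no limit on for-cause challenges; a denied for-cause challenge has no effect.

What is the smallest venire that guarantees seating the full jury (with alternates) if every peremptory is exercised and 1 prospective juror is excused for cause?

40

Seats to fill: 12 + 3 alternates = 15.
Peremptories: 9 + 1×3 = 12 per side × 2 sides = 24.
For-cause removals: 1.
Minimum venire: 15 + 24 + 1 = 40.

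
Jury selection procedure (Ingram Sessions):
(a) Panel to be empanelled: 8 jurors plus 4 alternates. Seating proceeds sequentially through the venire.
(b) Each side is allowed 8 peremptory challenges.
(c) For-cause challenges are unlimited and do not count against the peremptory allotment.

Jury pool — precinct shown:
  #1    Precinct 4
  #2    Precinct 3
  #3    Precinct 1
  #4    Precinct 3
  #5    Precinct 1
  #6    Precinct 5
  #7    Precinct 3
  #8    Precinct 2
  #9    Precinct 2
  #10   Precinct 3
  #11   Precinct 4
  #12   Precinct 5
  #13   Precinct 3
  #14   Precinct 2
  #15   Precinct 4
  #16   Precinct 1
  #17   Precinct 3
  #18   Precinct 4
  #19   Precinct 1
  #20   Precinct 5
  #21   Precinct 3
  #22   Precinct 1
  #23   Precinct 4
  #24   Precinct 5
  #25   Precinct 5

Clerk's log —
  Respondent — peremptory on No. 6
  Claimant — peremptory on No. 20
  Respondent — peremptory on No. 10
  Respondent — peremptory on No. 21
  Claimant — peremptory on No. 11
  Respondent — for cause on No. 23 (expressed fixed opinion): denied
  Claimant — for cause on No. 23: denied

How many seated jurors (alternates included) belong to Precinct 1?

Removed: #6, #10, #11, #20, #21.
Seated (12 incl. alternates): #1, #2, #3, #4, #5, #7, #8, #9, #12, #13, #14, #15.
Of those, in Precinct 1: #3, #5 → 2.

2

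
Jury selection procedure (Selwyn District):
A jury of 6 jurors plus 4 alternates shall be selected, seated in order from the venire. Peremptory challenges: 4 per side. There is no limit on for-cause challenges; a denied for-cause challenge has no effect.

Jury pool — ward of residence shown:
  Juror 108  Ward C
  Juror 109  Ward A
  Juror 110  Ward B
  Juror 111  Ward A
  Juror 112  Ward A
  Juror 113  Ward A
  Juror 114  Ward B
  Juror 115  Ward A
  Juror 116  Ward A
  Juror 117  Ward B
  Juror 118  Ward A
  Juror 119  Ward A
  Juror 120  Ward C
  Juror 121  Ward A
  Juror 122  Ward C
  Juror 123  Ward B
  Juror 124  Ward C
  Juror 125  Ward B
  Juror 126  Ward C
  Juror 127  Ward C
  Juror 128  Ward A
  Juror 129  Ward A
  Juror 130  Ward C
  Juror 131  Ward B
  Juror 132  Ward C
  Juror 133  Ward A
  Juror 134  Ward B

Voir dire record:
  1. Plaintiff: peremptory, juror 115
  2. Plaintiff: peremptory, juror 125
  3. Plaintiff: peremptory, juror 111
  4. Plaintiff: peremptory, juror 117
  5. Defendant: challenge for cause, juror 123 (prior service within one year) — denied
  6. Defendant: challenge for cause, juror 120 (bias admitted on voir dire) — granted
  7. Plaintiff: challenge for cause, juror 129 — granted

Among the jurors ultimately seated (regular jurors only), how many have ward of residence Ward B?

2

Removed: #111, #115, #117, #120, #125, #129.
Seated jurors 1–6: #108, #109, #110, #112, #113, #114 (alternates #116, #118, #119, #121 not counted).
Of those, in Ward B: #110, #114 → 2.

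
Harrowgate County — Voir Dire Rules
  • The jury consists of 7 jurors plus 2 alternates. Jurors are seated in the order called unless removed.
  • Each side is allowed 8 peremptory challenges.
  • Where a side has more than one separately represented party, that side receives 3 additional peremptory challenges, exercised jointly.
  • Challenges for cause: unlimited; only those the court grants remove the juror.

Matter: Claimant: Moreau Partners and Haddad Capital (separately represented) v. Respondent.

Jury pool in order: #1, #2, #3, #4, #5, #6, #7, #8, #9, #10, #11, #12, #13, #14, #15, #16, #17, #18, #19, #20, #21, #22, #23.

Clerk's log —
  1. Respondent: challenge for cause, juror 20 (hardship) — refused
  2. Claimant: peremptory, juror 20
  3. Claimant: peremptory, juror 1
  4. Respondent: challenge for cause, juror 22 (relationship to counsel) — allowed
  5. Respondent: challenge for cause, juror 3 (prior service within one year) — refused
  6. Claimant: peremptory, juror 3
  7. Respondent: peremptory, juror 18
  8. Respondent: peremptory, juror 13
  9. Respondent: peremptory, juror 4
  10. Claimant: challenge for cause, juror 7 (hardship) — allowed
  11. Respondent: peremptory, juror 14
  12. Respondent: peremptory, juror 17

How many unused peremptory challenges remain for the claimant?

Claimant allotment: 8 base + 3 multi-party = 11.
Claimant peremptories used: #20, #1, #3 — 3 (the for-cause on #7 doesn't count).
Remaining: 11 − 3 = 8.

8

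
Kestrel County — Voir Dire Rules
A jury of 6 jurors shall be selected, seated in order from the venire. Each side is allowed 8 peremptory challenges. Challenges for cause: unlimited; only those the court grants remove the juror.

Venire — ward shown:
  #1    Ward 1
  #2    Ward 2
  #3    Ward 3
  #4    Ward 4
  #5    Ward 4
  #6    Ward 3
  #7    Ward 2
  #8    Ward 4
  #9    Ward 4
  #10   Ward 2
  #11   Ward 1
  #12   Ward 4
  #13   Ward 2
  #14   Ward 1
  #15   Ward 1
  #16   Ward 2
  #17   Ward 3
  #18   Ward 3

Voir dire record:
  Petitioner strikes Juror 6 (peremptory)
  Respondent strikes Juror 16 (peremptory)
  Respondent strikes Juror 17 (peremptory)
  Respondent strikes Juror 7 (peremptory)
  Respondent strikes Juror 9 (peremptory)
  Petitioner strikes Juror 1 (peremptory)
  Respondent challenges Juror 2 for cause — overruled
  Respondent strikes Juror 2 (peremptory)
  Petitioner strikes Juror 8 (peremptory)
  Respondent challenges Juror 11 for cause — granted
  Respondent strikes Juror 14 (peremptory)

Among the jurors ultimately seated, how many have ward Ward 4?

3

Removed: #1, #2, #6, #7, #8, #9, #11, #14, #16, #17.
Seated jurors 1–6: #3, #4, #5, #10, #12, #13.
Of those, in Ward 4: #4, #5, #12 → 3.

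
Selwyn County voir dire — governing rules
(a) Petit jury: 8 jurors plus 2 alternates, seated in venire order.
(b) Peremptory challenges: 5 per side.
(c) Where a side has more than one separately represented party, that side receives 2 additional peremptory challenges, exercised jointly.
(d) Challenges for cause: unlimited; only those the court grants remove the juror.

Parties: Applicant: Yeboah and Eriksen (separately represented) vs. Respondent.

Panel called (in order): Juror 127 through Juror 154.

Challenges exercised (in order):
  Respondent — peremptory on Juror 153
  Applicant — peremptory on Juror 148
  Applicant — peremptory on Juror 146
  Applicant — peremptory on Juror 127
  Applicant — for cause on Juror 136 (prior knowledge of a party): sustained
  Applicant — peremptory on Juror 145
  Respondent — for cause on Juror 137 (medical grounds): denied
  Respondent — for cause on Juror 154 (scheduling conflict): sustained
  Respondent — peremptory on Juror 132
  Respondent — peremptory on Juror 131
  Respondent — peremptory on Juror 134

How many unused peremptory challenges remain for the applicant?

3

Applicant allotment: 5 base + 2 multi-party = 7.
Applicant peremptories used: #148, #146, #127, #145 — 4 (the for-cause on #136 doesn't count).
Remaining: 7 − 4 = 3.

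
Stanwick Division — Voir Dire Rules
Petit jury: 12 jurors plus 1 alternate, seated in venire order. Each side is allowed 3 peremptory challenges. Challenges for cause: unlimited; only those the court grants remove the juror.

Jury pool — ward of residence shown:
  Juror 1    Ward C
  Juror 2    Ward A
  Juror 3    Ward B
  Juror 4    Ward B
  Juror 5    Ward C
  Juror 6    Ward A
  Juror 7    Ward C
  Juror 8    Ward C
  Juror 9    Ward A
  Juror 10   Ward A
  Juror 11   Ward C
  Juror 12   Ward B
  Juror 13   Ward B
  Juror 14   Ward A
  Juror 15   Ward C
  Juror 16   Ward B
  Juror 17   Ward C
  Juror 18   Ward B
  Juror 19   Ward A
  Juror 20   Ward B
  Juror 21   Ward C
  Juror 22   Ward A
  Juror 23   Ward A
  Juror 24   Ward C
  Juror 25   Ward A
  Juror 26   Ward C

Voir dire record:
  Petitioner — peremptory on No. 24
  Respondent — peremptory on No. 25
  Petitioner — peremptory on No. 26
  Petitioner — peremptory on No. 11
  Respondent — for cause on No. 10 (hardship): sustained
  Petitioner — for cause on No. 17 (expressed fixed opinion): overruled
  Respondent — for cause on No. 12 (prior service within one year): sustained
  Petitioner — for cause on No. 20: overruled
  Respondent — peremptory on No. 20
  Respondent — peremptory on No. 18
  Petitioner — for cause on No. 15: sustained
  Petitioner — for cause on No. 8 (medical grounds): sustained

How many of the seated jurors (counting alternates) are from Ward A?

Removed: #8, #10, #11, #12, #15, #18, #20, #24, #25, #26.
Seated (13 incl. alternates): #1, #2, #3, #4, #5, #6, #7, #9, #13, #14, #16, #17, #19.
Of those, in Ward A: #2, #6, #9, #14, #19 → 5.

5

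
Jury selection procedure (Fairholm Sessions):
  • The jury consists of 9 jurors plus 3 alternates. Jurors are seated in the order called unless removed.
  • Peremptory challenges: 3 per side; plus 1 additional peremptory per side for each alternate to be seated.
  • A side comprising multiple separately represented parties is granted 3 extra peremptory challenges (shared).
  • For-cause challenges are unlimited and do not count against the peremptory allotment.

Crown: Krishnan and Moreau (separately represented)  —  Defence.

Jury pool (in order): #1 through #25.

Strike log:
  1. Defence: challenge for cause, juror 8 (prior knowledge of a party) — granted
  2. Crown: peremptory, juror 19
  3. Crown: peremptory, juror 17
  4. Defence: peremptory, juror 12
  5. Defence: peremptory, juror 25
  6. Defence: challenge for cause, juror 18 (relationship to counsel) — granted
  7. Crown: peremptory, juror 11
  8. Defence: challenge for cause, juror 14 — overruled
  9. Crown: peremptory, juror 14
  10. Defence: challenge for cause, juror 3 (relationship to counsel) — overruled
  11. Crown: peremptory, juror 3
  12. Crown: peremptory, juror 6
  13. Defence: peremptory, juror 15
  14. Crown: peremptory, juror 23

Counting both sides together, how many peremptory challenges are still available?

5

Crown allotment: 3 base + 1 × 3 alternates + 3 multi-party = 9. Defence allotment: 3 base + 1 × 3 alternates = 6.
Crown peremptories used: #19, #17, #11, #14, #3, #6, #23 — 7.
Defence peremptories used: #12, #25, #15 — 3 (for-cause on #8, #18, #14, #3 don't count).
Remaining: (9 − 7) + (6 − 3) = 5.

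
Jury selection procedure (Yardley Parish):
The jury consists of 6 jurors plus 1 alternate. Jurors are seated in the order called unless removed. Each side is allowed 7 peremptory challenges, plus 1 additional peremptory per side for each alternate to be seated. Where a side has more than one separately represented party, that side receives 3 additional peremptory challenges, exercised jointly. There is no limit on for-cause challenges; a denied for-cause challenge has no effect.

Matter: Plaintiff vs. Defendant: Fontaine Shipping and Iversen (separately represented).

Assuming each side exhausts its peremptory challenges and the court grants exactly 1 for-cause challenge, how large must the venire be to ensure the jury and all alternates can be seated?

27

Seats to fill: 6 + 1 alternates = 7.
Peremptories — Plaintiff: 7 + 1×1 = 8; Defendant: 7 + 1×1 + 3 = 11; total 19.
For-cause removals: 1.
Minimum venire: 7 + 19 + 1 = 27.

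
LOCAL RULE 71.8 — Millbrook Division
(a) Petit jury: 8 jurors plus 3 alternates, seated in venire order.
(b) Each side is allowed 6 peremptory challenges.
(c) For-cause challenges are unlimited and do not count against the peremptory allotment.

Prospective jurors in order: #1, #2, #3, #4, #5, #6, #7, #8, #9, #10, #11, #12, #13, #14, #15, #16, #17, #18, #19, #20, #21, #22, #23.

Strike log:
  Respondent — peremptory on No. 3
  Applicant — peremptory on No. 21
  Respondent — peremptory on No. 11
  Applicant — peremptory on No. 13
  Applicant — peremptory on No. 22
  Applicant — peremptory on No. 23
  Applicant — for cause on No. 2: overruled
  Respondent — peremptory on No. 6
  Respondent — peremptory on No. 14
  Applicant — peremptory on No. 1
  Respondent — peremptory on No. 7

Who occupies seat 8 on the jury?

15

Removed: #1, #3, #6, #7, #11, #13, #14, #21, #22, #23. (#2 stays — for-cause denied.)
Seating in order: seats 1–8 → #2, #4, #5, #8, #9, #10, #12, #15; alternates → #16, #17, #18.
So seat 8 is #15.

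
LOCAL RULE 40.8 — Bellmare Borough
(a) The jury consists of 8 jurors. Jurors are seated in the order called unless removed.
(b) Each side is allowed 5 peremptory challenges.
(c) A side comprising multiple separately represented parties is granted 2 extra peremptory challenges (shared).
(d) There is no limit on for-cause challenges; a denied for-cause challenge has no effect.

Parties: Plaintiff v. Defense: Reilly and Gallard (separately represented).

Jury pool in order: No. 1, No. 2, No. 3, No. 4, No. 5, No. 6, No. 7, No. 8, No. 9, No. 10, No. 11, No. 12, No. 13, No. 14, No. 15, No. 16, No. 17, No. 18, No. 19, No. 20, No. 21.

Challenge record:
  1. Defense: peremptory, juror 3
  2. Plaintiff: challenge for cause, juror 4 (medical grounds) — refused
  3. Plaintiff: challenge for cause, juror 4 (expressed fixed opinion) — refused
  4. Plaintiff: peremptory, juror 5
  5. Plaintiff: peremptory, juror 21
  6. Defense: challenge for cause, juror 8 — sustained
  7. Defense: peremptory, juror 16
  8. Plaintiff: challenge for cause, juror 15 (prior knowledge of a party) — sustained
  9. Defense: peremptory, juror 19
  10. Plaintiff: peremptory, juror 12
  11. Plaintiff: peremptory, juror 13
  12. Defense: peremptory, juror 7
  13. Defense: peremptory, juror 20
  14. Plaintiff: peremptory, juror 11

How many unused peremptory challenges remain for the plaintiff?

Plaintiff allotment: 5.
Plaintiff peremptories used: #5, #21, #12, #13, #11 — 5 (for-cause on #4, #4, #15 don't count).
Remaining: 5 − 5 = 0.

0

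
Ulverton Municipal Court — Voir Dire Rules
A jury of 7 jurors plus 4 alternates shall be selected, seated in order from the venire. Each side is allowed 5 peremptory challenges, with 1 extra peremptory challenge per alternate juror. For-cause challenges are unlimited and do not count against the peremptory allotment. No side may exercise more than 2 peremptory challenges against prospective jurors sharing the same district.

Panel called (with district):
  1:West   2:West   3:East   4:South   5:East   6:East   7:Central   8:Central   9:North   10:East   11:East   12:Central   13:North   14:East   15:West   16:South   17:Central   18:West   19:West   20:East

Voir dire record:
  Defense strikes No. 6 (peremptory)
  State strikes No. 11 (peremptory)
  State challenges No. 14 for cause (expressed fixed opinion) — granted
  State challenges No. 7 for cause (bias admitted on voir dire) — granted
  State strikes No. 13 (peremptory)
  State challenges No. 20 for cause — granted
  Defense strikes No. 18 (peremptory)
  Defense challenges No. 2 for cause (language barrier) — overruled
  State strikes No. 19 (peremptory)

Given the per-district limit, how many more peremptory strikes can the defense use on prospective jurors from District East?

1

Defense peremptories so far: #6, #18 — 2 of 9 used, 7 left overall.
Against District East: #6 — 1 used; per-district cap 2 leaves 1.
Binding limit: min(7, 1) = 1.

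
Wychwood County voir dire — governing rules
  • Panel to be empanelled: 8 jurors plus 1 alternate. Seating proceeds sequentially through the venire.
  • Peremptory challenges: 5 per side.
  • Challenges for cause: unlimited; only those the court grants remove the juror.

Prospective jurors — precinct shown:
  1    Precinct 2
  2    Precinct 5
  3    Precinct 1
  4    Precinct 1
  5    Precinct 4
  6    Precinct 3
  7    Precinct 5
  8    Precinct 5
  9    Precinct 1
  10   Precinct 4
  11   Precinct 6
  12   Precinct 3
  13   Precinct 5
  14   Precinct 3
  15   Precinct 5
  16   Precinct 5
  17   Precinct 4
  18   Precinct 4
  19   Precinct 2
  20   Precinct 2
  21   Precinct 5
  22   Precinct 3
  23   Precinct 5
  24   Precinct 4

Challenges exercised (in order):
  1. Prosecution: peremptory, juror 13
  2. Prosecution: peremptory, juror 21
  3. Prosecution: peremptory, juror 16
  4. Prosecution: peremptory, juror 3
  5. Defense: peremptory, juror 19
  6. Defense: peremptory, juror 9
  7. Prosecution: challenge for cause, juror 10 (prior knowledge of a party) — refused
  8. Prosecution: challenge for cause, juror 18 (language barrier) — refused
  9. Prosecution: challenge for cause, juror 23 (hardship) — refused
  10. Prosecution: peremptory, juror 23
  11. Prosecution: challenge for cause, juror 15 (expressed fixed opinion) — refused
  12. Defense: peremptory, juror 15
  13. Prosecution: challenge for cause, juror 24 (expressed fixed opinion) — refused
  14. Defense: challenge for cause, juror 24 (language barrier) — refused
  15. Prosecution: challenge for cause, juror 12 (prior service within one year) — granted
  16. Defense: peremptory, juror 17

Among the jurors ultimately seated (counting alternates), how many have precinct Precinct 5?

Removed: #3, #9, #12, #13, #15, #16, #17, #19, #21, #23.
Seated (9 incl. alternates): #1, #2, #4, #5, #6, #7, #8, #10, #11.
Of those, in Precinct 5: #2, #7, #8 → 3.

3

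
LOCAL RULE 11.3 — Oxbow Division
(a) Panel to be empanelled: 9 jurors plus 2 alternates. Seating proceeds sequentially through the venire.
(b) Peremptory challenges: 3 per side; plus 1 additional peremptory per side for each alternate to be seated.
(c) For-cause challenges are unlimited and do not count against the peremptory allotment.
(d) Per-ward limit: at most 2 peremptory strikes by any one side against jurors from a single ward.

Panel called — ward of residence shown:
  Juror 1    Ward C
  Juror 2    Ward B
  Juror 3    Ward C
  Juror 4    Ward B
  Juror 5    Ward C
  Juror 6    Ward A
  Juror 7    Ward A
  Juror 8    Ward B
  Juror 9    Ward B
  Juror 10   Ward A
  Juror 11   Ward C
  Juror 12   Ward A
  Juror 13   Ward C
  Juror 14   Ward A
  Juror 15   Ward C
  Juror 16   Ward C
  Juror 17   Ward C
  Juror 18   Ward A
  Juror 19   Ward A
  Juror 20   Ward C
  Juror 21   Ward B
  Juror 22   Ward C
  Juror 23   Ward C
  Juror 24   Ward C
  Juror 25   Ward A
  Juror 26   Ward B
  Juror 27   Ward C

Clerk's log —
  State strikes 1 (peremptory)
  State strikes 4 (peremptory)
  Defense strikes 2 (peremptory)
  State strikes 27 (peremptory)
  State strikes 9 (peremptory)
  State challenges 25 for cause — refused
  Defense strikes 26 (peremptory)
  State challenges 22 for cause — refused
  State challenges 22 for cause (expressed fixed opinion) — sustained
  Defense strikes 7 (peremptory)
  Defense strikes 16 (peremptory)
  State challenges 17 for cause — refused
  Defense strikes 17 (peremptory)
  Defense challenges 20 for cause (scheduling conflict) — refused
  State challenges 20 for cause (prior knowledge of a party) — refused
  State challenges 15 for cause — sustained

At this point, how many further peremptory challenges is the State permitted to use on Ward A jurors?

State peremptories so far: #1, #4, #27, #9 — 4 of 5 used, 1 left overall.
Against Ward A: none yet — per-ward cap 2 leaves 2.
Binding limit: min(1, 2) = 1.

1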